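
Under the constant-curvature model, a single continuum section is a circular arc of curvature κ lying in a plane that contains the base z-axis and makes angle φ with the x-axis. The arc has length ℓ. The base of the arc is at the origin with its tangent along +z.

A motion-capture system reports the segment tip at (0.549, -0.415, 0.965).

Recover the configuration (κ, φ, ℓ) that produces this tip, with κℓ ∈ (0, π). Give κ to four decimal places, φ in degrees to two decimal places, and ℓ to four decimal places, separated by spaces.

ρ = √(x²+y²) = √(0.549² + -0.415²) = 0.68820
φ = atan2(y, x) mod 360° = atan2(-0.415, 0.549) = 322.9136°
|p|² = ρ² + z² = 0.68820² + 0.965² = 1.40485
κ = 2ρ / |p|² = 2×0.68820 / 1.40485 = 0.97976
θ = 2·atan2(ρ, z) = 2·atan2(0.68820, 0.965) = 1.23901 rad
ℓ = θ/κ = 1.23901/0.97976 = 1.26462

0.9798 322.91 1.2646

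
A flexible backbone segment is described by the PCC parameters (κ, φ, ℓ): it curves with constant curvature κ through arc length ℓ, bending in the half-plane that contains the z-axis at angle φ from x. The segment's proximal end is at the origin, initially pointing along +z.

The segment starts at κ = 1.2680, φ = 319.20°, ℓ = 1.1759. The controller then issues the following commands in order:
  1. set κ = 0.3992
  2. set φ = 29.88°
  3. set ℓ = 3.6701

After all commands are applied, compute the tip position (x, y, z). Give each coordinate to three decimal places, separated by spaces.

1.943 1.116 2.491

initial: κ=1.2680, φ=319.20°, ℓ=1.1759
cmd 1: set κ=0.3992 → (κ,φ,ℓ)=(0.3992,319.20°,1.1759) → tip=(0.2051,-0.1771,1.1332)
cmd 2: set φ=29.88° → (κ,φ,ℓ)=(0.3992,29.88°,1.1759) → tip=(0.2349,0.1350,1.1332)
cmd 3: set ℓ=3.6701 → (κ,φ,ℓ)=(0.3992,29.88°,3.6701) → tip=(1.9429,1.1163,2.4910)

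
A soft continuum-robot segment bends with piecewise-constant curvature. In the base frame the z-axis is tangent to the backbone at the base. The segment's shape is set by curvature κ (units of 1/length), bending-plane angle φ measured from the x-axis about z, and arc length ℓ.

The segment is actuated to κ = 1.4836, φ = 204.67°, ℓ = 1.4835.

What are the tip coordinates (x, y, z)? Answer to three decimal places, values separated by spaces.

θ = κ·ℓ = 1.4836 × 1.4835 = 2.20092 rad
ρ = (1 − cos θ)/κ = (1 − -0.58925)/1.4836 = 1.07121
z = sin θ / κ = 0.80795/1.4836 = 0.54459
x = ρ cos φ = 1.07121 × cos(204.67°) = -0.97344
y = ρ sin φ = 1.07121 × sin(204.67°) = -0.44711

-0.973 -0.447 0.545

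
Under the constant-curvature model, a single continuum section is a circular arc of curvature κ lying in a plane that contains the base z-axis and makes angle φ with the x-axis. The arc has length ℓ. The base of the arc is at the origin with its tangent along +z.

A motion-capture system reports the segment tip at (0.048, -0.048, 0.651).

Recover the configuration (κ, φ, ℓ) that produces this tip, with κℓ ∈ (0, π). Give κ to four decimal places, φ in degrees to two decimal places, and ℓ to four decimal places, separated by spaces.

0.3169 315.00 0.6557

ρ = √(x²+y²) = √(0.048² + -0.048²) = 0.06788
φ = atan2(y, x) mod 360° = atan2(-0.048, 0.048) = 315.0000°
|p|² = ρ² + z² = 0.06788² + 0.651² = 0.42841
κ = 2ρ / |p|² = 2×0.06788 / 0.42841 = 0.31690
θ = 2·atan2(ρ, z) = 2·atan2(0.06788, 0.651) = 0.20780 rad
ℓ = θ/κ = 0.20780/0.31690 = 0.65571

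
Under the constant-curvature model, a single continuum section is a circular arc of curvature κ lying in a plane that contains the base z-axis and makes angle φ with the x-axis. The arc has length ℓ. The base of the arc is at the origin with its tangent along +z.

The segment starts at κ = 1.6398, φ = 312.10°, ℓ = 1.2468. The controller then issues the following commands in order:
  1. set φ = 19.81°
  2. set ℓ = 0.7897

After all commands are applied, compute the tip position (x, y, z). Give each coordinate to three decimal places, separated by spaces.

initial: κ=1.6398, φ=312.10°, ℓ=1.2468
cmd 1: set φ=19.81° → (κ,φ,ℓ)=(1.6398,19.81°,1.2468) → tip=(0.8355,0.3010,0.5427)
cmd 2: set ℓ=0.7897 → (κ,φ,ℓ)=(1.6398,19.81°,0.7897) → tip=(0.4175,0.1504,0.5868)

0.417 0.150 0.587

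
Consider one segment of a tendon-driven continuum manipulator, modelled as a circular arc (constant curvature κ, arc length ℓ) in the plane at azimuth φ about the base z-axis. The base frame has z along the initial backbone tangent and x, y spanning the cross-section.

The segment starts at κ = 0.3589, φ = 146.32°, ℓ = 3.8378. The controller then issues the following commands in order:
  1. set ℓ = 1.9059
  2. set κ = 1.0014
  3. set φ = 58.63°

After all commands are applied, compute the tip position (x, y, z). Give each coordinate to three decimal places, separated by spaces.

initial: κ=0.3589, φ=146.32°, ℓ=3.8378
cmd 1: set ℓ=1.9059 → (κ,φ,ℓ)=(0.3589,146.32°,1.9059) → tip=(-0.5216,0.3476,1.7607)
cmd 2: set κ=1.0014 → (κ,φ,ℓ)=(1.0014,146.32°,1.9059) → tip=(-1.1064,0.7373,0.9422)
cmd 3: set φ=58.63° → (κ,φ,ℓ)=(1.0014,58.63°,1.9059) → tip=(0.6921,1.1352,0.9422)

0.692 1.135 0.942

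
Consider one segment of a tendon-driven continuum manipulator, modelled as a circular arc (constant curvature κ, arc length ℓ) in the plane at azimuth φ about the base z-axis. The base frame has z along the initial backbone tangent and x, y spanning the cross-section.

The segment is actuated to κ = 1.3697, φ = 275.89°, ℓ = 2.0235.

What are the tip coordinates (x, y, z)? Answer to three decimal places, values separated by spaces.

0.145 -1.403 0.264

θ = κ·ℓ = 1.3697 × 2.0235 = 2.77159 rad
ρ = (1 − cos θ)/κ = (1 − -0.93233)/1.3697 = 1.41077
z = sin θ / κ = 0.36162/1.3697 = 0.26401
x = ρ cos φ = 1.41077 × cos(275.89°) = 0.14477
y = ρ sin φ = 1.41077 × sin(275.89°) = -1.40332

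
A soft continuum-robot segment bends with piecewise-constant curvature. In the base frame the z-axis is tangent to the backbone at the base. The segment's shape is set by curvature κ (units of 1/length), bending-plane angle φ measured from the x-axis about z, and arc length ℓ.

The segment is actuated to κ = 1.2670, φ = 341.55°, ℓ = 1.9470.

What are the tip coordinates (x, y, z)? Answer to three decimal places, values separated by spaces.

θ = κ·ℓ = 1.2670 × 1.9470 = 2.46685 rad
ρ = (1 − cos θ)/κ = (1 − -0.78087)/1.2670 = 1.40558
z = sin θ / κ = 0.62470/1.2670 = 0.49305
x = ρ cos φ = 1.40558 × cos(341.55°) = 1.33333
y = ρ sin φ = 1.40558 × sin(341.55°) = -0.44483

1.333 -0.445 0.493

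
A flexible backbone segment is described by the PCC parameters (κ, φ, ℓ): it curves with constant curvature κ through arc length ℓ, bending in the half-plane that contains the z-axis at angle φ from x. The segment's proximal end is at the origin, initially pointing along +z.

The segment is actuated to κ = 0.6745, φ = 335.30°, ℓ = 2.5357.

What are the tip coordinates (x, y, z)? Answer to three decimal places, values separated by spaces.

θ = κ·ℓ = 0.6745 × 2.5357 = 1.71033 rad
ρ = (1 − cos θ)/κ = (1 − -0.13908)/0.6745 = 1.68878
z = sin θ / κ = 0.99028/0.6745 = 1.46817
x = ρ cos φ = 1.68878 × cos(335.30°) = 1.53427
y = ρ sin φ = 1.68878 × sin(335.30°) = -0.70568

1.534 -0.706 1.468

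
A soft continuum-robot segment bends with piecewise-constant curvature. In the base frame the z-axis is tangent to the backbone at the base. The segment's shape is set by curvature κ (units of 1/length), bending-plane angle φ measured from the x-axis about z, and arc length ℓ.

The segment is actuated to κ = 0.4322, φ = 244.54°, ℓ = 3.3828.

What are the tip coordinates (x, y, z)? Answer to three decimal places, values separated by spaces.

-0.887 -1.862 2.300

θ = κ·ℓ = 0.4322 × 3.3828 = 1.46205 rad
ρ = (1 − cos θ)/κ = (1 − 0.10854)/0.4322 = 2.06262
z = sin θ / κ = 0.99409/0.4322 = 2.30008
x = ρ cos φ = 2.06262 × cos(244.54°) = -0.88668
y = ρ sin φ = 2.06262 × sin(244.54°) = -1.86231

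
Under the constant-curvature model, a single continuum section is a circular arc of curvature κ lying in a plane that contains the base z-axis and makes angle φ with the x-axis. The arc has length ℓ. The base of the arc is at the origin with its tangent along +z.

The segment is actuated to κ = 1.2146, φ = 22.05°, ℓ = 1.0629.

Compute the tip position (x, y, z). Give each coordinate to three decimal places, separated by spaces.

0.552 0.224 0.791

θ = κ·ℓ = 1.2146 × 1.0629 = 1.29100 rad
ρ = (1 − cos θ)/κ = (1 − 0.27616)/1.2146 = 0.59595
z = sin θ / κ = 0.96111/1.2146 = 0.79130
x = ρ cos φ = 0.59595 × cos(22.05°) = 0.55236
y = ρ sin φ = 0.59595 × sin(22.05°) = 0.22373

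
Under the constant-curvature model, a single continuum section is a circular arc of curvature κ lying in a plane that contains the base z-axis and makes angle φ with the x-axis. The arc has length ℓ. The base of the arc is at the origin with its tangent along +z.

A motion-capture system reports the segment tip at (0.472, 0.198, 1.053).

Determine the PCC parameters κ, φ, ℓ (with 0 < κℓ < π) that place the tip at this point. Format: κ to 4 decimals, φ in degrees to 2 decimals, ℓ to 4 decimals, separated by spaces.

ρ = √(x²+y²) = √(0.472² + 0.198²) = 0.51185
φ = atan2(y, x) mod 360° = atan2(0.198, 0.472) = 22.7576°
|p|² = ρ² + z² = 0.51185² + 1.053² = 1.37080
κ = 2ρ / |p|² = 2×0.51185 / 1.37080 = 0.74679
θ = 2·atan2(ρ, z) = 2·atan2(0.51185, 1.053) = 0.90491 rad
ℓ = θ/κ = 0.90491/0.74679 = 1.21173

0.7468 22.76 1.2117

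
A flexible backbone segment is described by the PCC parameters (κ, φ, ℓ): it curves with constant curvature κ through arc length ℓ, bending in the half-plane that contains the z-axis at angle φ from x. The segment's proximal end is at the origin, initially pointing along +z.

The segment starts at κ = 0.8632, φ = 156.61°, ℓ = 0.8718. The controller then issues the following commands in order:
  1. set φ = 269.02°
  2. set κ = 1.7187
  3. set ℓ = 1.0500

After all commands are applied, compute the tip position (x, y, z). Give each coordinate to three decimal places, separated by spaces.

-0.012 -0.717 0.566

initial: κ=0.8632, φ=156.61°, ℓ=0.8718
cmd 1: set φ=269.02° → (κ,φ,ℓ)=(0.8632,269.02°,0.8718) → tip=(-0.0054,-0.3128,0.7918)
cmd 2: set κ=1.7187 → (κ,φ,ℓ)=(1.7187,269.02°,0.8718) → tip=(-0.0092,-0.5396,0.5803)
cmd 3: set ℓ=1.0500 → (κ,φ,ℓ)=(1.7187,269.02°,1.0500) → tip=(-0.0123,-0.7165,0.5660)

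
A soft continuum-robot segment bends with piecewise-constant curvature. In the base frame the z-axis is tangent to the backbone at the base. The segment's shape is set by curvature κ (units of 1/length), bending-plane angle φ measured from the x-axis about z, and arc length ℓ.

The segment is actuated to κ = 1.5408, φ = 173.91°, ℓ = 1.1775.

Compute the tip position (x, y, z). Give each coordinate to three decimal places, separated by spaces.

-0.801 0.085 0.630

θ = κ·ℓ = 1.5408 × 1.1775 = 1.81429 rad
ρ = (1 − cos θ)/κ = (1 − -0.24110)/1.5408 = 0.80549
z = sin θ / κ = 0.97050/1.5408 = 0.62987
x = ρ cos φ = 0.80549 × cos(173.91°) = -0.80094
y = ρ sin φ = 0.80549 × sin(173.91°) = 0.08545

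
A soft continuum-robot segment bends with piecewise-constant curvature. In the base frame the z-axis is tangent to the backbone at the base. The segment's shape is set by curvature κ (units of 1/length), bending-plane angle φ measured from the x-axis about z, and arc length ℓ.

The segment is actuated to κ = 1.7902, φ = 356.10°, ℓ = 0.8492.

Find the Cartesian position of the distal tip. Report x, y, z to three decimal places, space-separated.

θ = κ·ℓ = 1.7902 × 0.8492 = 1.52024 rad
ρ = (1 − cos θ)/κ = (1 − 0.05054)/1.7902 = 0.53037
z = sin θ / κ = 0.99872/1.7902 = 0.55788
x = ρ cos φ = 0.53037 × cos(356.10°) = 0.52914
y = ρ sin φ = 0.53037 × sin(356.10°) = -0.03607

0.529 -0.036 0.558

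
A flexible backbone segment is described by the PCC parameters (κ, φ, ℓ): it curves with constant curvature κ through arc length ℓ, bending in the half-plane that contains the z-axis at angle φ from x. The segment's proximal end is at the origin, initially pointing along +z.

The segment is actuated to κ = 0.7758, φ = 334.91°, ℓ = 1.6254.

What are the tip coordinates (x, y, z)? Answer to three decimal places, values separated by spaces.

0.811 -0.380 1.228

θ = κ·ℓ = 0.7758 × 1.6254 = 1.26099 rad
ρ = (1 − cos θ)/κ = (1 − 0.30488)/0.7758 = 0.89601
z = sin θ / κ = 0.95239/0.7758 = 1.22762
x = ρ cos φ = 0.89601 × cos(334.91°) = 0.81146
y = ρ sin φ = 0.89601 × sin(334.91°) = -0.37994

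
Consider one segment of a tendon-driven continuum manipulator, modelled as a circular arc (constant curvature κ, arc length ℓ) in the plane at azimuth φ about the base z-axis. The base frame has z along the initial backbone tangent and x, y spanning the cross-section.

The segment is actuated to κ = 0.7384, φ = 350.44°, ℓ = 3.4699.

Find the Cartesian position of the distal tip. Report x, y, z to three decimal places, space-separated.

θ = κ·ℓ = 0.7384 × 3.4699 = 2.56217 rad
ρ = (1 − cos θ)/κ = (1 − -0.83678)/0.7384 = 2.48752
z = sin θ / κ = 0.54754/0.7384 = 0.74152
x = ρ cos φ = 2.48752 × cos(350.44°) = 2.45297
y = ρ sin φ = 2.48752 × sin(350.44°) = -0.41313

2.453 -0.413 0.742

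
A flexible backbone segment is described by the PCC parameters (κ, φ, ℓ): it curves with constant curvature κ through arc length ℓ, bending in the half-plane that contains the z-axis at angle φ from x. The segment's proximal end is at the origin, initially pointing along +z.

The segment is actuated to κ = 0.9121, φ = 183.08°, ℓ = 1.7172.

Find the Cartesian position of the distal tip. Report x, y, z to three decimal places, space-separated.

θ = κ·ℓ = 0.9121 × 1.7172 = 1.56626 rad
ρ = (1 − cos θ)/κ = (1 − 0.00454)/0.9121 = 1.09140
z = sin θ / κ = 0.99999/0.9121 = 1.09636
x = ρ cos φ = 1.09140 × cos(183.08°) = -1.08982
y = ρ sin φ = 1.09140 × sin(183.08°) = -0.05864

-1.090 -0.059 1.096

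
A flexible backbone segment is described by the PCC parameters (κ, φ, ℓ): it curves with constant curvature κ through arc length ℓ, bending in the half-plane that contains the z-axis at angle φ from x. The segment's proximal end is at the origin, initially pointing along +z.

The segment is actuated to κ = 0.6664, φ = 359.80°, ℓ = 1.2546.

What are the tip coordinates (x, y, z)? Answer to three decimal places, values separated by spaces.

0.495 -0.002 1.113

θ = κ·ℓ = 0.6664 × 1.2546 = 0.83607 rad
ρ = (1 − cos θ)/κ = (1 − 0.67039)/0.6664 = 0.49462
z = sin θ / κ = 0.74201/0.6664 = 1.11346
x = ρ cos φ = 0.49462 × cos(359.80°) = 0.49461
y = ρ sin φ = 0.49462 × sin(359.80°) = -0.00173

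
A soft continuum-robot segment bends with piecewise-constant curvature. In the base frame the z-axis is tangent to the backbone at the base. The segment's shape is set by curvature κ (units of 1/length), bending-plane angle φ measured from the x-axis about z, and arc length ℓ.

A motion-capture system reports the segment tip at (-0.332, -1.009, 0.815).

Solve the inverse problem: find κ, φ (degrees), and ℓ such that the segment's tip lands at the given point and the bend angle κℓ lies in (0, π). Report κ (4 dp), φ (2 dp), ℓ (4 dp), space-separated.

1.1852 251.79 1.5464

ρ = √(x²+y²) = √(-0.332² + -1.009²) = 1.06222
φ = atan2(y, x) mod 360° = atan2(-1.009, -0.332) = 251.7868°
|p|² = ρ² + z² = 1.06222² + 0.815² = 1.79253
κ = 2ρ / |p|² = 2×1.06222 / 1.79253 = 1.18516
θ = 2·atan2(ρ, z) = 2·atan2(1.06222, 0.815) = 1.83268 rad
ℓ = θ/κ = 1.83268/1.18516 = 1.54635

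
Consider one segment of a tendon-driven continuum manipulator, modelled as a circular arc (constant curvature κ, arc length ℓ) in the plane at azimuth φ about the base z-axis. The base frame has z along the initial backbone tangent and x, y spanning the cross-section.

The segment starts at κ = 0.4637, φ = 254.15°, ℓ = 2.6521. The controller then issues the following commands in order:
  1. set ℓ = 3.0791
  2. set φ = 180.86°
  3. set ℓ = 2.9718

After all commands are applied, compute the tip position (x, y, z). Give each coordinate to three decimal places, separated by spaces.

-1.743 -0.026 2.117

initial: κ=0.4637, φ=254.15°, ℓ=2.6521
cmd 1: set ℓ=3.0791 → (κ,φ,ℓ)=(0.4637,254.15°,3.0791) → tip=(-0.5051,-1.7789,2.1345)
cmd 2: set φ=180.86° → (κ,φ,ℓ)=(0.4637,180.86°,3.0791) → tip=(-1.8490,-0.0278,2.1345)
cmd 3: set ℓ=2.9718 → (κ,φ,ℓ)=(0.4637,180.86°,2.9718) → tip=(-1.7432,-0.0262,2.1166)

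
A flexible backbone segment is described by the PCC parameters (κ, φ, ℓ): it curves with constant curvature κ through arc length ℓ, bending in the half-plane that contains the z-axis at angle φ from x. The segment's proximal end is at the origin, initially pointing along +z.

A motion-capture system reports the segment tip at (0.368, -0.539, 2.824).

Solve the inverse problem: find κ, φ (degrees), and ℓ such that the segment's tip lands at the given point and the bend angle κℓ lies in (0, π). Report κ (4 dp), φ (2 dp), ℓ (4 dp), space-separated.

ρ = √(x²+y²) = √(0.368² + -0.539²) = 0.65264
φ = atan2(y, x) mod 360° = atan2(-0.539, 0.368) = 304.3231°
|p|² = ρ² + z² = 0.65264² + 2.824² = 8.40092
κ = 2ρ / |p|² = 2×0.65264 / 8.40092 = 0.15537
θ = 2·atan2(ρ, z) = 2·atan2(0.65264, 2.824) = 0.45424 rad
ℓ = θ/κ = 0.45424/0.15537 = 2.92350

0.1554 304.32 2.9235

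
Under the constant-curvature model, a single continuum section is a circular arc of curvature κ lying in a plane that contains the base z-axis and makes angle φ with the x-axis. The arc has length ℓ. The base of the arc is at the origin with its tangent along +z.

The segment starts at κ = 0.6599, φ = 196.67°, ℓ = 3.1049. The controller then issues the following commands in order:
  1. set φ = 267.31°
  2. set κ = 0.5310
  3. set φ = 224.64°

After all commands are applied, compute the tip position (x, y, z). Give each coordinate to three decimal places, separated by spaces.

initial: κ=0.6599, φ=196.67°, ℓ=3.1049
cmd 1: set φ=267.31° → (κ,φ,ℓ)=(0.6599,267.31°,3.1049) → tip=(-0.1038,-2.2102,1.3454)
cmd 2: set κ=0.5310 → (κ,φ,ℓ)=(0.5310,267.31°,3.1049) → tip=(-0.0953,-2.0276,1.8775)
cmd 3: set φ=224.64° → (κ,φ,ℓ)=(0.5310,224.64°,3.1049) → tip=(-1.4443,-1.4262,1.8775)

-1.444 -1.426 1.878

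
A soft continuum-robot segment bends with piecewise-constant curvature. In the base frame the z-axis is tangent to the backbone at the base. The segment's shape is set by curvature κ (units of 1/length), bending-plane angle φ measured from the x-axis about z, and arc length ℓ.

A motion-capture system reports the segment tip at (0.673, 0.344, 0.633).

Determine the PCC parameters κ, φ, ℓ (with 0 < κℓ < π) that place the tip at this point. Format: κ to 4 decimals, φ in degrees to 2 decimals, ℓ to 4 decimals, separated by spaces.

ρ = √(x²+y²) = √(0.673² + 0.344²) = 0.75582
φ = atan2(y, x) mod 360° = atan2(0.344, 0.673) = 27.0736°
|p|² = ρ² + z² = 0.75582² + 0.633² = 0.97195
κ = 2ρ / |p|² = 2×0.75582 / 0.97195 = 1.55526
θ = 2·atan2(ρ, z) = 2·atan2(0.75582, 0.633) = 1.74721 rad
ℓ = θ/κ = 1.74721/1.55526 = 1.12342

1.5553 27.07 1.1234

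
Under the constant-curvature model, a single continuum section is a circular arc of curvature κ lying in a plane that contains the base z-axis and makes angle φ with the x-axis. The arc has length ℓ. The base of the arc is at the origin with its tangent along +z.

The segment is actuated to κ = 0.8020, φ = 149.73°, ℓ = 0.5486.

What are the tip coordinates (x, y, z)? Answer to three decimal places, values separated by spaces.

-0.103 0.060 0.531

θ = κ·ℓ = 0.8020 × 0.5486 = 0.43998 rad
ρ = (1 − cos θ)/κ = (1 − 0.90476)/0.8020 = 0.11875
z = sin θ / κ = 0.42592/0.8020 = 0.53107
x = ρ cos φ = 0.11875 × cos(149.73°) = -0.10256
y = ρ sin φ = 0.11875 × sin(149.73°) = 0.05986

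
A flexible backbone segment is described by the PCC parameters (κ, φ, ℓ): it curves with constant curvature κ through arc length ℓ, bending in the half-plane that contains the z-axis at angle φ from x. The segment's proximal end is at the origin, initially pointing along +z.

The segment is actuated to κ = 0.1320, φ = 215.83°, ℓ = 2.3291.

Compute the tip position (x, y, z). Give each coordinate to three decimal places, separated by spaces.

θ = κ·ℓ = 0.1320 × 2.3291 = 0.30744 rad
ρ = (1 − cos θ)/κ = (1 − 0.95311)/0.1320 = 0.35522
z = sin θ / κ = 0.30262/0.1320 = 2.29258
x = ρ cos φ = 0.35522 × cos(215.83°) = -0.28800
y = ρ sin φ = 0.35522 × sin(215.83°) = -0.20794

-0.288 -0.208 2.293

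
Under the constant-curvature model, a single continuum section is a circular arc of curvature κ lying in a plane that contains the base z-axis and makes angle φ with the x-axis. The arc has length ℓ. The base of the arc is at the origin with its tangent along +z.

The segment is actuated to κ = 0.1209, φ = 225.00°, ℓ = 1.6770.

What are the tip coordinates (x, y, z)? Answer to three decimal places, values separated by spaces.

-0.120 -0.120 1.666

θ = κ·ℓ = 0.1209 × 1.6770 = 0.20275 rad
ρ = (1 − cos θ)/κ = (1 − 0.97952)/0.1209 = 0.16942
z = sin θ / κ = 0.20136/0.1209 = 1.66553
x = ρ cos φ = 0.16942 × cos(225.00°) = -0.11980
y = ρ sin φ = 0.16942 × sin(225.00°) = -0.11980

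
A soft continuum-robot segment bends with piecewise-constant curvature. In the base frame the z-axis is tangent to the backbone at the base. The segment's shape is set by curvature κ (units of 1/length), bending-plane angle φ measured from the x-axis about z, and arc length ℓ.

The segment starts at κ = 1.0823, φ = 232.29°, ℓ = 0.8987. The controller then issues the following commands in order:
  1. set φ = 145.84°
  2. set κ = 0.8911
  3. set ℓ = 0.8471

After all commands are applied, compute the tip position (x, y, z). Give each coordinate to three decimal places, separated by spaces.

-0.252 0.171 0.769

initial: κ=1.0823, φ=232.29°, ℓ=0.8987
cmd 1: set φ=145.84° → (κ,φ,ℓ)=(1.0823,145.84°,0.8987) → tip=(-0.3340,0.2267,0.7635)
cmd 2: set κ=0.8911 → (κ,φ,ℓ)=(0.8911,145.84°,0.8987) → tip=(-0.2822,0.1915,0.8057)
cmd 3: set ℓ=0.8471 → (κ,φ,ℓ)=(0.8911,145.84°,0.8471) → tip=(-0.2522,0.1712,0.7689)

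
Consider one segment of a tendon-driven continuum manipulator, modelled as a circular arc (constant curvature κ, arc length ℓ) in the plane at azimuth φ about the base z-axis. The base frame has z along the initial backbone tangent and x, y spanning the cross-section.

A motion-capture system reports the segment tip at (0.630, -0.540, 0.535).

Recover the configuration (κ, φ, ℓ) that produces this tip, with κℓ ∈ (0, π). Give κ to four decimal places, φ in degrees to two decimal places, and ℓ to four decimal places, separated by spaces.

1.7025 319.40 1.1725

ρ = √(x²+y²) = √(0.630² + -0.540²) = 0.82976
φ = atan2(y, x) mod 360° = atan2(-0.540, 0.630) = 319.3987°
|p|² = ρ² + z² = 0.82976² + 0.535² = 0.97473
κ = 2ρ / |p|² = 2×0.82976 / 0.97473 = 1.70255
θ = 2·atan2(ρ, z) = 2·atan2(0.82976, 0.535) = 1.99622 rad
ℓ = θ/κ = 1.99622/1.70255 = 1.17249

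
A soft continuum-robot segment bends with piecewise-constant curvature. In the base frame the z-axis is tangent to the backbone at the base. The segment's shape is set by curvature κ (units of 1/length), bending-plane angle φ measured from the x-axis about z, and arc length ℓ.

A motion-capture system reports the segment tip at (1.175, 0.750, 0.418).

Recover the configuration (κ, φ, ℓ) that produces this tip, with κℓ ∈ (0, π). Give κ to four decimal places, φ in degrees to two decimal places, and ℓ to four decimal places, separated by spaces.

ρ = √(x²+y²) = √(1.175² + 0.750²) = 1.39396
φ = atan2(y, x) mod 360° = atan2(0.750, 1.175) = 32.5500°
|p|² = ρ² + z² = 1.39396² + 0.418² = 2.11785
κ = 2ρ / |p|² = 2×1.39396 / 2.11785 = 1.31639
θ = 2·atan2(ρ, z) = 2·atan2(1.39396, 0.418) = 2.55893 rad
ℓ = θ/κ = 2.55893/1.31639 = 1.94389

1.3164 32.55 1.9439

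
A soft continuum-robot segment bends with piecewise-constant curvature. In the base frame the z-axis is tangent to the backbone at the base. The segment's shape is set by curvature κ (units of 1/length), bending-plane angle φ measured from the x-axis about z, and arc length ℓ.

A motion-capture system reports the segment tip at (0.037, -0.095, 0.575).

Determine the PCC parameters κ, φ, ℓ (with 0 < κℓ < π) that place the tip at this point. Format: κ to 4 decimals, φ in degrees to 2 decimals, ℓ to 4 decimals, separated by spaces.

0.5979 291.28 0.5870

ρ = √(x²+y²) = √(0.037² + -0.095²) = 0.10195
φ = atan2(y, x) mod 360° = atan2(-0.095, 0.037) = 291.2796°
|p|² = ρ² + z² = 0.10195² + 0.575² = 0.34102
κ = 2ρ / |p|² = 2×0.10195 / 0.34102 = 0.59792
θ = 2·atan2(ρ, z) = 2·atan2(0.10195, 0.575) = 0.35096 rad
ℓ = θ/κ = 0.35096/0.59792 = 0.58698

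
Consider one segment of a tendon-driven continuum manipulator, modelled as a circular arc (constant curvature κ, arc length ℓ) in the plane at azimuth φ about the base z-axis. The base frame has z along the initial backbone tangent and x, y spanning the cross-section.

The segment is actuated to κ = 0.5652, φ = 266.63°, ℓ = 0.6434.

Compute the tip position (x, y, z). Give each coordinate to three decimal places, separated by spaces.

θ = κ·ℓ = 0.5652 × 0.6434 = 0.36365 rad
ρ = (1 − cos θ)/κ = (1 − 0.93460)/0.5652 = 0.11570
z = sin θ / κ = 0.35569/0.5652 = 0.62931
x = ρ cos φ = 0.11570 × cos(266.63°) = -0.00680
y = ρ sin φ = 0.11570 × sin(266.63°) = -0.11550

-0.007 -0.116 0.629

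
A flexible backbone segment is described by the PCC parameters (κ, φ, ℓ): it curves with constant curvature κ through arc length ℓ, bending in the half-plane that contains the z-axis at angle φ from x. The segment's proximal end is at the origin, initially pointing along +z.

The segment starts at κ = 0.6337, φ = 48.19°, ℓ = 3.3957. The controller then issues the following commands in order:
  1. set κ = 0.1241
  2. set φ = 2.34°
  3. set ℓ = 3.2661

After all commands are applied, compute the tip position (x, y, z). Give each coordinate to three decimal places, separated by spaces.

0.652 0.027 3.177

initial: κ=0.6337, φ=48.19°, ℓ=3.3957
cmd 1: set κ=0.1241 → (κ,φ,ℓ)=(0.1241,48.19°,3.3957) → tip=(0.4700,0.5254,3.2961)
cmd 2: set φ=2.34° → (κ,φ,ℓ)=(0.1241,2.34°,3.3957) → tip=(0.7044,0.0288,3.2961)
cmd 3: set ℓ=3.2661 → (κ,φ,ℓ)=(0.1241,2.34°,3.2661) → tip=(0.6524,0.0267,3.1774)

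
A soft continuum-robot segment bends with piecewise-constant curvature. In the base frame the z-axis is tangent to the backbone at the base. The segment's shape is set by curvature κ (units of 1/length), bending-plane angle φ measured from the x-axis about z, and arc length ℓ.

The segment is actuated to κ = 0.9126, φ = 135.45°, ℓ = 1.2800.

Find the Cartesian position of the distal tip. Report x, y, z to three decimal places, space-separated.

θ = κ·ℓ = 0.9126 × 1.2800 = 1.16813 rad
ρ = (1 − cos θ)/κ = (1 − 0.39187)/0.9126 = 0.66637
z = sin θ / κ = 0.92002/0.9126 = 1.00813
x = ρ cos φ = 0.66637 × cos(135.45°) = -0.47488
y = ρ sin φ = 0.66637 × sin(135.45°) = 0.46748

-0.475 0.467 1.008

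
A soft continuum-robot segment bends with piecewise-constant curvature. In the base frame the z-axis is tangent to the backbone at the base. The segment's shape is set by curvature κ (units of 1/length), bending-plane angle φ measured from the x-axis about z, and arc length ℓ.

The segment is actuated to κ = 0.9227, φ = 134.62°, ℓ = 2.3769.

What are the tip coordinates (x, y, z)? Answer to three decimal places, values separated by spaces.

-1.205 1.221 0.881

θ = κ·ℓ = 0.9227 × 2.3769 = 2.19317 rad
ρ = (1 − cos θ)/κ = (1 − -0.58296)/0.9227 = 1.71558
z = sin θ / κ = 0.81250/0.9227 = 0.88057
x = ρ cos φ = 1.71558 × cos(134.62°) = -1.20502
y = ρ sin φ = 1.71558 × sin(134.62°) = 1.22111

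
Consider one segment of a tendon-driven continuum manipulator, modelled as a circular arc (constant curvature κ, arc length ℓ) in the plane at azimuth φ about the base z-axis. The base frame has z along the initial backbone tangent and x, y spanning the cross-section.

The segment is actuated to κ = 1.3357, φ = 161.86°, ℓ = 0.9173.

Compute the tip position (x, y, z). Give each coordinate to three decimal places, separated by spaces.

θ = κ·ℓ = 1.3357 × 0.9173 = 1.22524 rad
ρ = (1 − cos θ)/κ = (1 − 0.33872)/1.3357 = 0.49508
z = sin θ / κ = 0.94089/1.3357 = 0.70441
x = ρ cos φ = 0.49508 × cos(161.86°) = -0.47047
y = ρ sin φ = 0.49508 × sin(161.86°) = 0.15414

-0.470 0.154 0.704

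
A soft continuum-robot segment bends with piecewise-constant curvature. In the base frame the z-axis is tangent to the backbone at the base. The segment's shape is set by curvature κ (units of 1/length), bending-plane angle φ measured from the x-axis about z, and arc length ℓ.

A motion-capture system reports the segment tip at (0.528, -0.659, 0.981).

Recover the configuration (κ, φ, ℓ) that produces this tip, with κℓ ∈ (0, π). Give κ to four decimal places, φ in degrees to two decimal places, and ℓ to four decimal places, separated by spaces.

ρ = √(x²+y²) = √(0.528² + -0.659²) = 0.84443
φ = atan2(y, x) mod 360° = atan2(-0.659, 0.528) = 308.7022°
|p|² = ρ² + z² = 0.84443² + 0.981² = 1.67543
κ = 2ρ / |p|² = 2×0.84443 / 1.67543 = 1.00802
θ = 2·atan2(ρ, z) = 2·atan2(0.84443, 0.981) = 1.42145 rad
ℓ = θ/κ = 1.42145/1.00802 = 1.41014

1.0080 308.70 1.4101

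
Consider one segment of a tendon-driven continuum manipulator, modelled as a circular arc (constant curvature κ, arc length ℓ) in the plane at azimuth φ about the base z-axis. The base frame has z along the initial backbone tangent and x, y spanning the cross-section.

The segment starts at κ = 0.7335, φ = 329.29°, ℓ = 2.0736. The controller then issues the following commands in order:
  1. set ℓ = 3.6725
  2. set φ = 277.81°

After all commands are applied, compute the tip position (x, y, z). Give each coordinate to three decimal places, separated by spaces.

0.352 -2.568 0.590

initial: κ=0.7335, φ=329.29°, ℓ=2.0736
cmd 1: set ℓ=3.6725 → (κ,φ,ℓ)=(0.7335,329.29°,3.6725) → tip=(2.2287,-1.3238,0.5903)
cmd 2: set φ=277.81° → (κ,φ,ℓ)=(0.7335,277.81°,3.6725) → tip=(0.3523,-2.5682,0.5903)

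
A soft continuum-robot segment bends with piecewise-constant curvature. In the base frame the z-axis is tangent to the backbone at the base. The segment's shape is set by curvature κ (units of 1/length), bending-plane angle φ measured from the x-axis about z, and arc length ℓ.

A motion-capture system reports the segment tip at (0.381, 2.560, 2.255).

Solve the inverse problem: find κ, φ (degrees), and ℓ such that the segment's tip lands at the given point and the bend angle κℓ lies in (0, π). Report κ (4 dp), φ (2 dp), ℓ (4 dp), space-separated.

0.4393 81.53 3.8886

ρ = √(x²+y²) = √(0.381² + 2.560²) = 2.58820
φ = atan2(y, x) mod 360° = atan2(2.560, 0.381) = 81.5349°
|p|² = ρ² + z² = 2.58820² + 2.255² = 11.78379
κ = 2ρ / |p|² = 2×2.58820 / 11.78379 = 0.43928
θ = 2·atan2(ρ, z) = 2·atan2(2.58820, 2.255) = 1.70817 rad
ℓ = θ/κ = 1.70817/0.43928 = 3.88857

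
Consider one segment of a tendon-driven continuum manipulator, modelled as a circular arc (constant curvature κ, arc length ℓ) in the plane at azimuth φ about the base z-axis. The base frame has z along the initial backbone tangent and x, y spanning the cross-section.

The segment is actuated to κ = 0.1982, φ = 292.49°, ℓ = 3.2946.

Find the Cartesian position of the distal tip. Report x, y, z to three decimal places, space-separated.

θ = κ·ℓ = 0.1982 × 3.2946 = 0.65299 rad
ρ = (1 − cos θ)/κ = (1 − 0.79427)/0.1982 = 1.03799
z = sin θ / κ = 0.60756/0.1982 = 3.06541
x = ρ cos φ = 1.03799 × cos(292.49°) = 0.39705
y = ρ sin φ = 1.03799 × sin(292.49°) = -0.95904

0.397 -0.959 3.065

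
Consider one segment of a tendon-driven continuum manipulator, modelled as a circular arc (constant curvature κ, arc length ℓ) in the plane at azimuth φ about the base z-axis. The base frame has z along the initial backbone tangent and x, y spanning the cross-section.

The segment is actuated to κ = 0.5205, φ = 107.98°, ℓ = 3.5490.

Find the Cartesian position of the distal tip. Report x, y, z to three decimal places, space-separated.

-0.755 2.326 1.848

θ = κ·ℓ = 0.5205 × 3.5490 = 1.84725 rad
ρ = (1 − cos θ)/κ = (1 − -0.27295)/0.5205 = 2.44563
z = sin θ / κ = 0.96203/0.5205 = 1.84828
x = ρ cos φ = 2.44563 × cos(107.98°) = -0.75493
y = ρ sin φ = 2.44563 × sin(107.98°) = 2.32620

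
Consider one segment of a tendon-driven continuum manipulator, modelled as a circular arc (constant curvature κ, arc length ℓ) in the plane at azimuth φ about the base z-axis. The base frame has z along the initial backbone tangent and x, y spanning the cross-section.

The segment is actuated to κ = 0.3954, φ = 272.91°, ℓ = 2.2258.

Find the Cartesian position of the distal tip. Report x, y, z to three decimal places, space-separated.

θ = κ·ℓ = 0.3954 × 2.2258 = 0.88008 rad
ρ = (1 − cos θ)/κ = (1 − 0.63709)/0.3954 = 0.91783
z = sin θ / κ = 0.77079/0.3954 = 1.94939
x = ρ cos φ = 0.91783 × cos(272.91°) = 0.04660
y = ρ sin φ = 0.91783 × sin(272.91°) = -0.91665

0.047 -0.917 1.949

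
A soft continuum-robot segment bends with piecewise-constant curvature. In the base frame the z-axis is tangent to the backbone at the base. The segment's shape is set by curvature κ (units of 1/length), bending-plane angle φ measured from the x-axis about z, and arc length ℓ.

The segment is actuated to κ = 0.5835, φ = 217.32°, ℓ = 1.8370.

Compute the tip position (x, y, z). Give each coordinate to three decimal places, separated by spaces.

-0.711 -0.542 1.505

θ = κ·ℓ = 0.5835 × 1.8370 = 1.07189 rad
ρ = (1 − cos θ)/κ = (1 − 0.47847)/0.5835 = 0.89380
z = sin θ / κ = 0.87811/0.5835 = 1.50489
x = ρ cos φ = 0.89380 × cos(217.32°) = -0.71081
y = ρ sin φ = 0.89380 × sin(217.32°) = -0.54188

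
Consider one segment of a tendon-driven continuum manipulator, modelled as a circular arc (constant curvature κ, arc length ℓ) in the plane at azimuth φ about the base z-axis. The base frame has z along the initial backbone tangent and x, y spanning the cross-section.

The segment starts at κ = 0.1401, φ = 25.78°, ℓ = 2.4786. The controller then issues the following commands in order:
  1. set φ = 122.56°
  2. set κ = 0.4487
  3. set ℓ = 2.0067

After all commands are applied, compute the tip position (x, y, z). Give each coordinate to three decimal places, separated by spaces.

initial: κ=0.1401, φ=25.78°, ℓ=2.4786
cmd 1: set φ=122.56° → (κ,φ,ℓ)=(0.1401,122.56°,2.4786) → tip=(-0.2293,0.3591,2.4291)
cmd 2: set κ=0.4487 → (κ,φ,ℓ)=(0.4487,122.56°,2.4786) → tip=(-0.6684,1.0468,1.9983)
cmd 3: set ℓ=2.0067 → (κ,φ,ℓ)=(0.4487,122.56°,2.0067) → tip=(-0.4542,0.7114,1.7463)

-0.454 0.711 1.746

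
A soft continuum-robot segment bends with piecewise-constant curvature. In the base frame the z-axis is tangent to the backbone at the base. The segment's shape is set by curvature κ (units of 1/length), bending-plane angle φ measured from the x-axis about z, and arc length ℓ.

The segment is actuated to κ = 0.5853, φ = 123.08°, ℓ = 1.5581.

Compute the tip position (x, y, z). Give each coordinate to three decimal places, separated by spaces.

θ = κ·ℓ = 0.5853 × 1.5581 = 0.91196 rad
ρ = (1 − cos θ)/κ = (1 − 0.61220)/0.5853 = 0.66257
z = sin θ / κ = 0.79070/0.5853 = 1.35094
x = ρ cos φ = 0.66257 × cos(123.08°) = -0.36163
y = ρ sin φ = 0.66257 × sin(123.08°) = 0.55517

-0.362 0.555 1.351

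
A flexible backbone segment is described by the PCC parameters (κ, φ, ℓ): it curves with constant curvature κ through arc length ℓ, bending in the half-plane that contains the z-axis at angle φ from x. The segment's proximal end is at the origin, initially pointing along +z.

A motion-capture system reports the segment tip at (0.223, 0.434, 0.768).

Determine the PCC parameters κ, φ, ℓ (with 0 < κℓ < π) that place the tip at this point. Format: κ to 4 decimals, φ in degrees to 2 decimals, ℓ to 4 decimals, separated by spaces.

ρ = √(x²+y²) = √(0.223² + 0.434²) = 0.48794
φ = atan2(y, x) mod 360° = atan2(0.434, 0.223) = 62.8048°
|p|² = ρ² + z² = 0.48794² + 0.768² = 0.82791
κ = 2ρ / |p|² = 2×0.48794 / 0.82791 = 1.17873
θ = 2·atan2(ρ, z) = 2·atan2(0.48794, 0.768) = 1.13200 rad
ℓ = θ/κ = 1.13200/1.17873 = 0.96036

1.1787 62.80 0.9604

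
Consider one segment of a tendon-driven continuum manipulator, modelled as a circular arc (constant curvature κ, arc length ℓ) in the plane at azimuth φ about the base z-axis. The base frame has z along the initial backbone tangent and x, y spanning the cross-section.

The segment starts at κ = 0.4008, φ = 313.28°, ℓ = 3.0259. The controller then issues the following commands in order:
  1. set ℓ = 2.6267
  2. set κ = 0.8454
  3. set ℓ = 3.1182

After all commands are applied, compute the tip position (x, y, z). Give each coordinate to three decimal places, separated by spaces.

initial: κ=0.4008, φ=313.28°, ℓ=3.0259
cmd 1: set ℓ=2.6267 → (κ,φ,ℓ)=(0.4008,313.28°,2.6267) → tip=(0.8635,-0.9170,2.1677)
cmd 2: set κ=0.8454 → (κ,φ,ℓ)=(0.8454,313.28°,2.6267) → tip=(1.3016,-1.3822,0.9418)
cmd 3: set ℓ=3.1182 → (κ,φ,ℓ)=(0.8454,313.28°,3.1182) → tip=(1.5205,-1.6146,0.5728)

1.520 -1.615 0.573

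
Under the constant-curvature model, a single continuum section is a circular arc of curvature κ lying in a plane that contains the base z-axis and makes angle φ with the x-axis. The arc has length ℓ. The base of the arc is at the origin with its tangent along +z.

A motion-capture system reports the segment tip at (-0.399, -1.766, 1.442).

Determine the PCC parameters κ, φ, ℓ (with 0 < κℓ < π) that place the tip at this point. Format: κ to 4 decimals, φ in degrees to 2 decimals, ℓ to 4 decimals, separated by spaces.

ρ = √(x²+y²) = √(-0.399² + -1.766²) = 1.81051
φ = atan2(y, x) mod 360° = atan2(-1.766, -0.399) = 257.2687°
|p|² = ρ² + z² = 1.81051² + 1.442² = 5.35732
κ = 2ρ / |p|² = 2×1.81051 / 5.35732 = 0.67590
θ = 2·atan2(ρ, z) = 2·atan2(1.81051, 1.442) = 1.79644 rad
ℓ = θ/κ = 1.79644/0.67590 = 2.65783

0.6759 257.27 2.6578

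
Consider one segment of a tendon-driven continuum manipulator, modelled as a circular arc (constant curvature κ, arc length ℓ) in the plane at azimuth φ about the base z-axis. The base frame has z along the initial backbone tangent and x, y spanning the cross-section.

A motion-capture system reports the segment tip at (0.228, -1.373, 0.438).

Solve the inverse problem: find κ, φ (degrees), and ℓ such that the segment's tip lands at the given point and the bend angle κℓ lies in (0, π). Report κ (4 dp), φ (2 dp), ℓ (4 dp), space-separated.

ρ = √(x²+y²) = √(0.228² + -1.373²) = 1.39180
φ = atan2(y, x) mod 360° = atan2(-1.373, 0.228) = 279.4285°
|p|² = ρ² + z² = 1.39180² + 0.438² = 2.12896
κ = 2ρ / |p|² = 2×1.39180 / 2.12896 = 1.30750
θ = 2·atan2(ρ, z) = 2·atan2(1.39180, 0.438) = 2.53182 rad
ℓ = θ/κ = 2.53182/1.30750 = 1.93639

1.3075 279.43 1.9364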